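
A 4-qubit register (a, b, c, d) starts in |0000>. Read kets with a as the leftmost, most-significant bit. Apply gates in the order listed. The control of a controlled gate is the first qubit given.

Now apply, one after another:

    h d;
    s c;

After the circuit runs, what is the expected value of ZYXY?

The observable ZYXY averages to 0.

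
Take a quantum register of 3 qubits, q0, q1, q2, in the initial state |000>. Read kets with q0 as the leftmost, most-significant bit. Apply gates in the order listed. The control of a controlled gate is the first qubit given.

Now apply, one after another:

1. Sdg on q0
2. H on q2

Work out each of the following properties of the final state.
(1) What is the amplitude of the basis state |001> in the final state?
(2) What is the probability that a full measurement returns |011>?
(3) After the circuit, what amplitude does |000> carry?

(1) The amplitude on |001> is sqrt(2)/2.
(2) A full measurement returns |011> with probability 0.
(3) The amplitude on |000> is sqrt(2)/2.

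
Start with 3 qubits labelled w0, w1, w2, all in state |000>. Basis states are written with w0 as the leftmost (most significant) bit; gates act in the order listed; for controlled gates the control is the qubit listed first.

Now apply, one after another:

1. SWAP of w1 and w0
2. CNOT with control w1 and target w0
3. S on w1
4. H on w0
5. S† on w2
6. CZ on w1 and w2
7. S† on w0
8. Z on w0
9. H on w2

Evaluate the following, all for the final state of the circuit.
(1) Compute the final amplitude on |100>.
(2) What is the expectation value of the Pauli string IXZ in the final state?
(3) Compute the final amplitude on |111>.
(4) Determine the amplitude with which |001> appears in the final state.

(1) |100> carries amplitude I/2 in the final state.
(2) The expectation value of IXZ is 0.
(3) The final state's coefficient on |111> equals 0.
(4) The amplitude on |001> is 1/2.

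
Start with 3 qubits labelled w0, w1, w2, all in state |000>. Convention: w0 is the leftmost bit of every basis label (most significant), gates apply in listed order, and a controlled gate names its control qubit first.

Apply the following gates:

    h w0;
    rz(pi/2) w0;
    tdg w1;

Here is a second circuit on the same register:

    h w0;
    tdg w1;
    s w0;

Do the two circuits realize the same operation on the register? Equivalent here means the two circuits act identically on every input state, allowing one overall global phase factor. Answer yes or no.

Yes: on every input state the two circuits agree up to one overall phase factor.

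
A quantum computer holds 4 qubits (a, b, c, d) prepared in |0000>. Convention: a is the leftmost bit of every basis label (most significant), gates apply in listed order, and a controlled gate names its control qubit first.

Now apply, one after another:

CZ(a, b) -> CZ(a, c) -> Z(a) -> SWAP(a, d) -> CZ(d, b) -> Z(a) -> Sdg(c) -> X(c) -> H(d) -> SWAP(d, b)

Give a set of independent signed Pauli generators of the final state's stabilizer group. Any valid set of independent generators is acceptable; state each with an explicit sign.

One valid set of independent stabilizer generators is +IXII, +ZIII, -IIZI, +IIIZ (any independent generating set of the same group is equally correct).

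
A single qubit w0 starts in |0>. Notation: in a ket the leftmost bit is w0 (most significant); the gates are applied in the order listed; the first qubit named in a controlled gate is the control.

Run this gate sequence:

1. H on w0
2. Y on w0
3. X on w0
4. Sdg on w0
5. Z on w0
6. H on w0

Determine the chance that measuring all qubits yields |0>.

The probability of measuring |0> is 1/2.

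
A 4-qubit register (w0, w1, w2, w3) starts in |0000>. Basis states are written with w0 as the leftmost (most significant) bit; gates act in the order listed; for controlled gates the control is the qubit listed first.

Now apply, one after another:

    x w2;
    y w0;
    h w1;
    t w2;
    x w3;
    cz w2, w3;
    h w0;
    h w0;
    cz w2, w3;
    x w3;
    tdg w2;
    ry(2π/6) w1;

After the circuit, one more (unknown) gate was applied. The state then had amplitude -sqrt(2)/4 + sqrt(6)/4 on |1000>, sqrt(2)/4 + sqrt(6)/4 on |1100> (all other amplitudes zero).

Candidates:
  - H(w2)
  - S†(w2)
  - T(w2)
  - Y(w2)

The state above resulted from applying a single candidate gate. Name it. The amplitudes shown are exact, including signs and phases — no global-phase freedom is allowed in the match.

The applied gate was Y(w2).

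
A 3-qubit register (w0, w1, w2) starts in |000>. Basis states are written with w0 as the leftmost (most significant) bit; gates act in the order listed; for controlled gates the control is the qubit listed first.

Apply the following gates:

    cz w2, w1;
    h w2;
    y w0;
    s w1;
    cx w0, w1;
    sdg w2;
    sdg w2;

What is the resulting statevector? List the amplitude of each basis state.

After the circuit, the state carries amplitude sqrt(2)*I/2 on |110>, -sqrt(2)*I/2 on |111>, and 0 on every other basis state.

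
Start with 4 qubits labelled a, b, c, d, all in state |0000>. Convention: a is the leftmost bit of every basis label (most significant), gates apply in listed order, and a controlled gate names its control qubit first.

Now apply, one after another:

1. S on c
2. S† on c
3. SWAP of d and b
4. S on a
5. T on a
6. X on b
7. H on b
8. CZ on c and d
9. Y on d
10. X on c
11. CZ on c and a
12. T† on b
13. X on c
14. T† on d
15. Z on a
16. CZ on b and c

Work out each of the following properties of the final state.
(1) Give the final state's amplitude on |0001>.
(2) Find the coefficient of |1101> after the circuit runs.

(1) The final state's coefficient on |0001> equals sqrt(2)*exp(I*pi/4)/2. Key observation: steps 1-2 multiply out to the identity, so the circuit reduces to the remaining gates.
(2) The final state's coefficient on |1101> equals 0.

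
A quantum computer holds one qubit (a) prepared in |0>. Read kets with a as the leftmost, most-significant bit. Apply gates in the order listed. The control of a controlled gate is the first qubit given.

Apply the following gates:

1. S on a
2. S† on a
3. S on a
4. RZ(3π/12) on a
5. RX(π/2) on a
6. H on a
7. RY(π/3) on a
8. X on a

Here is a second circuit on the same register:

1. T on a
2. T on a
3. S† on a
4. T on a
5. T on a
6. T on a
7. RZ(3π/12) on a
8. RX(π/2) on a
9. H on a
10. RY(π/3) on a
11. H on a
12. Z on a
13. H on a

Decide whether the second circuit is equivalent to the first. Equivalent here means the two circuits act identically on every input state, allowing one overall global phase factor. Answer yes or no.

No, they are not equivalent — no single phase factor reconciles the two unitaries.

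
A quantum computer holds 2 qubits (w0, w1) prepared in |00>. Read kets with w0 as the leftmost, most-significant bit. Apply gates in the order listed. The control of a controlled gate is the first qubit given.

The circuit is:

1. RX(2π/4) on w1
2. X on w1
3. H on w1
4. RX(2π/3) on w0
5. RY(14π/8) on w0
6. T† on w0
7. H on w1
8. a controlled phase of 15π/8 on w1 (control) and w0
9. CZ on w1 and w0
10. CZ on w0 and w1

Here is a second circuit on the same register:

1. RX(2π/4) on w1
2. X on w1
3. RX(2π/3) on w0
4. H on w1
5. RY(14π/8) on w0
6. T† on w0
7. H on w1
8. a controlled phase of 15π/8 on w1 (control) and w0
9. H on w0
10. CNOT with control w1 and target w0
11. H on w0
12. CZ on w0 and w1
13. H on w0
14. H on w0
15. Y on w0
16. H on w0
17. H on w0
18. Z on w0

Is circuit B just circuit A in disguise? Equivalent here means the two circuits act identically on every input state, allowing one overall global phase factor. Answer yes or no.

No — the two circuits implement different unitaries, even allowing a global phase.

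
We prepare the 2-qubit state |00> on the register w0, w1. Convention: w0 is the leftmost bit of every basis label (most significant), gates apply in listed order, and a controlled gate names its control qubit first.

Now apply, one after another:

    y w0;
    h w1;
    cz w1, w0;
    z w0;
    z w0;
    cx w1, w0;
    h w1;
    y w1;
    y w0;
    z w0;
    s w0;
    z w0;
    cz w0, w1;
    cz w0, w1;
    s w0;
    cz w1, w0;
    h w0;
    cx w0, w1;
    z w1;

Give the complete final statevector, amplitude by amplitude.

After the circuit, the state carries amplitude -sqrt(2)*I/2 on |00>, -sqrt(2)*I/2 on |01>, 0 on |10>, 0 on |11>.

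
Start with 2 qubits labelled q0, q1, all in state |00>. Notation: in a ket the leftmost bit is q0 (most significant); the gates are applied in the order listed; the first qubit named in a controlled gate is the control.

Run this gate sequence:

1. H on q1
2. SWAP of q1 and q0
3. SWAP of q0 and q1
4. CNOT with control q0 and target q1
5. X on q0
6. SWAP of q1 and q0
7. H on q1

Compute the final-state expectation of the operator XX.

The observable XX averages to -1.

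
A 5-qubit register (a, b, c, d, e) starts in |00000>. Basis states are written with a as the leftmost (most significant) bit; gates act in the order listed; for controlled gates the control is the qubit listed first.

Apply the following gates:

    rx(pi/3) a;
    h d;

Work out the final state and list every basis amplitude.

The resulting statevector has amplitude sqrt(6)/4 on |00000>, sqrt(6)/4 on |00010>, -sqrt(2)*I/4 on |10000>, -sqrt(2)*I/4 on |10010>, and 0 on every other basis state.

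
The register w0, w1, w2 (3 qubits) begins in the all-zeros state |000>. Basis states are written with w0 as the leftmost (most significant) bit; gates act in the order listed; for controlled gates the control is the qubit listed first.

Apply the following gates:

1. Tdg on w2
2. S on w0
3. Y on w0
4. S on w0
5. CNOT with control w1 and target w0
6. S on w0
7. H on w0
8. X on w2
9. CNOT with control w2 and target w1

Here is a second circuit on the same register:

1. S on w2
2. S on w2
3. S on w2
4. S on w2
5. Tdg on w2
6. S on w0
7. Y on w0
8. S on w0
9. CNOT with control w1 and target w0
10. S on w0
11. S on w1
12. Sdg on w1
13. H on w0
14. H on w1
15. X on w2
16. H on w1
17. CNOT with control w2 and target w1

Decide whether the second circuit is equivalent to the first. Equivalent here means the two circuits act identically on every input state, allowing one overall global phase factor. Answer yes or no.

Yes: on every input state the two circuits agree up to one overall phase factor.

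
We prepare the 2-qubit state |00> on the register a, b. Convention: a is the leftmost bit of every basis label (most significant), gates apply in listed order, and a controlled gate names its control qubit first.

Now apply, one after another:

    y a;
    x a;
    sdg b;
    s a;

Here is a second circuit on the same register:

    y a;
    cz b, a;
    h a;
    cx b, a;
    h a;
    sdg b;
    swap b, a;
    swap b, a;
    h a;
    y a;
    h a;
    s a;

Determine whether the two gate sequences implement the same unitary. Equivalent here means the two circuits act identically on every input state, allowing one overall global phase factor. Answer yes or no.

No — the two circuits implement different unitaries, even allowing a global phase.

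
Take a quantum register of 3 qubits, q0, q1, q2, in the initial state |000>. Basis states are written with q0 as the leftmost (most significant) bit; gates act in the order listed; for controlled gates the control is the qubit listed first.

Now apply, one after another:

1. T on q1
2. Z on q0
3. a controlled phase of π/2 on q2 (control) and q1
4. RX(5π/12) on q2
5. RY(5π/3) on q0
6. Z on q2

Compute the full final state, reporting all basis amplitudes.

The final amplitudes are -sqrt(3*sqrt(2) + 6)/8 - 3*sqrt(2 - sqrt(2))/8 on |000>, -3*I*sqrt(sqrt(2) + 2)/8 + I*sqrt(6 - 3*sqrt(2))/8 on |001>, 0 on |010>, 0 on |011>, sqrt(6 - 3*sqrt(2))/8 + sqrt(sqrt(2) + 2)/8 on |100>, -I*sqrt(2 - sqrt(2))/8 + I*sqrt(3*sqrt(2) + 6)/8 on |101>, 0 on |110>, 0 on |111>.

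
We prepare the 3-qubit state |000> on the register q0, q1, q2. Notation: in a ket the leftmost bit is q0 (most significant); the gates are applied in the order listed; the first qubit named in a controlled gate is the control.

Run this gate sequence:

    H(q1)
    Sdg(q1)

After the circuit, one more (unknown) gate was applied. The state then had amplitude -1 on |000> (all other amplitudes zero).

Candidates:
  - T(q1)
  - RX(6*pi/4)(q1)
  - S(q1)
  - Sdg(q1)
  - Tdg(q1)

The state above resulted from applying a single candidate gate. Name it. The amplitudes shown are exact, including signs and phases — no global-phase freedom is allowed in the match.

It was RX(6*pi/4)(q1) that produced the state shown.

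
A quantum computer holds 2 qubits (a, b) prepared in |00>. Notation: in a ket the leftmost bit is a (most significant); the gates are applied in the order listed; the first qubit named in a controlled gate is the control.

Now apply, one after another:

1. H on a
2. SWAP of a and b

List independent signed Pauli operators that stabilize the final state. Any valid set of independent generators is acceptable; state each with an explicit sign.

The final state is stabilized by the group generated by +IX, +ZI; other independent generating sets are equally valid.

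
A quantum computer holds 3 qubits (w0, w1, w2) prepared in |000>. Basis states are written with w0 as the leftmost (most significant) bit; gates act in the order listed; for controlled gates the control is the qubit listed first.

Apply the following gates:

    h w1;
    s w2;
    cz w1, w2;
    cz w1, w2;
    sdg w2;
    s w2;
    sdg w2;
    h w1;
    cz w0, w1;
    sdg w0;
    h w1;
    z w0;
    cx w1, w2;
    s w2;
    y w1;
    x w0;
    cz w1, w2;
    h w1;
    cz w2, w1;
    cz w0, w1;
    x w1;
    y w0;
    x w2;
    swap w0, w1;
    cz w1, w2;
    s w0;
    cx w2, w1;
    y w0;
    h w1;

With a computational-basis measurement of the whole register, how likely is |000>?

A full measurement returns |000> with probability 1/8. Key observation: steps 2-5 multiply out to the identity, so the circuit reduces to the remaining gates.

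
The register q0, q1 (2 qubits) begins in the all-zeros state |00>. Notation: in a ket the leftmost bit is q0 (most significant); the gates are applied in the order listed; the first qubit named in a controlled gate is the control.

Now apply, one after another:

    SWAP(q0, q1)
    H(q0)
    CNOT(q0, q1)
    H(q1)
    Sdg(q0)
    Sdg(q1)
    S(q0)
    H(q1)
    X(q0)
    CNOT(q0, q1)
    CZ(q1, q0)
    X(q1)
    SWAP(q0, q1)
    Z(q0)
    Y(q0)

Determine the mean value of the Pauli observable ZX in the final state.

In the final state, ZX has expectation 1.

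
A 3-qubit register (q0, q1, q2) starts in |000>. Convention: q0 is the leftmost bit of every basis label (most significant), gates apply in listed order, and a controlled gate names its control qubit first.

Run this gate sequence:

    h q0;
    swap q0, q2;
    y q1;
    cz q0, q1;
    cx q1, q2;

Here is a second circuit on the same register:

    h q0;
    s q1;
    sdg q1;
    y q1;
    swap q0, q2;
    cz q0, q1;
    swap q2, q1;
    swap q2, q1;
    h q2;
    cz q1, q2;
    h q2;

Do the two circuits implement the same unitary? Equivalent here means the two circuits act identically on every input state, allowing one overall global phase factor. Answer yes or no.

Yes: on every input state the two circuits agree up to one overall phase factor.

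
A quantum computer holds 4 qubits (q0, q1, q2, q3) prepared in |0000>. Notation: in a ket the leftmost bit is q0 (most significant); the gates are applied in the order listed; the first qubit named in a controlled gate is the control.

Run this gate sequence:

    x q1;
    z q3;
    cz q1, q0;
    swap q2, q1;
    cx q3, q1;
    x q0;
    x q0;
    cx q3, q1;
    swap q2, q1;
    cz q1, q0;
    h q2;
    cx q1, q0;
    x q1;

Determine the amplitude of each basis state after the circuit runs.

After the circuit, the state carries amplitude sqrt(2)/2 on |1000>, sqrt(2)/2 on |1010>, and 0 on every other basis state. Key observation: the block from step 3 through step 10 cancels to the identity and can be dropped.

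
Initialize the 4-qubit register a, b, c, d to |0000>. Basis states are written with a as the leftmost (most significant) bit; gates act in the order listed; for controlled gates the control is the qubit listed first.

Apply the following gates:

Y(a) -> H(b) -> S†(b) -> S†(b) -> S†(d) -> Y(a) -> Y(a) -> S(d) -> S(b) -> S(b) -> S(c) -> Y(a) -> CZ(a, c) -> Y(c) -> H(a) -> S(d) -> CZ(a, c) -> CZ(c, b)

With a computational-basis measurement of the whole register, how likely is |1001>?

Outcome |1001> occurs with probability 0. Key observation: gates 3-10 undo each other exactly, leaving only the rest of the circuit to track.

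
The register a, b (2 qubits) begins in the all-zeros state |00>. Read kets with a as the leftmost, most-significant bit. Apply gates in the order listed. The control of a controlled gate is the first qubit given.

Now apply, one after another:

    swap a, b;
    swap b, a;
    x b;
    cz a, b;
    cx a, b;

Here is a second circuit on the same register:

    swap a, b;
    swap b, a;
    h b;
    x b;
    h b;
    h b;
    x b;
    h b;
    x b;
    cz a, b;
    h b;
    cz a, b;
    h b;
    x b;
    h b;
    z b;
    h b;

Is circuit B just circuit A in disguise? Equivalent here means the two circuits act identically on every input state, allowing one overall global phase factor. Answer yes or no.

Yes — the two circuits implement the same unitary up to a global phase.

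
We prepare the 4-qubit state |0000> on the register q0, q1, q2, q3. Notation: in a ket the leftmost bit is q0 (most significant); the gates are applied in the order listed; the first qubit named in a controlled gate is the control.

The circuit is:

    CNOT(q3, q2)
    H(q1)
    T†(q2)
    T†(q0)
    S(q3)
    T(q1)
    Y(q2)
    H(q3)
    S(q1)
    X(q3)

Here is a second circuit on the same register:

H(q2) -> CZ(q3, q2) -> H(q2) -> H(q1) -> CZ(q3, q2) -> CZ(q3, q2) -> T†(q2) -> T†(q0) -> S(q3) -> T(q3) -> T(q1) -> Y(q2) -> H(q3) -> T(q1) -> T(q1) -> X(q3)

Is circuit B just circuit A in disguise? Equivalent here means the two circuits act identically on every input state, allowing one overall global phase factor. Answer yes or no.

No — the two circuits implement different unitaries, even allowing a global phase.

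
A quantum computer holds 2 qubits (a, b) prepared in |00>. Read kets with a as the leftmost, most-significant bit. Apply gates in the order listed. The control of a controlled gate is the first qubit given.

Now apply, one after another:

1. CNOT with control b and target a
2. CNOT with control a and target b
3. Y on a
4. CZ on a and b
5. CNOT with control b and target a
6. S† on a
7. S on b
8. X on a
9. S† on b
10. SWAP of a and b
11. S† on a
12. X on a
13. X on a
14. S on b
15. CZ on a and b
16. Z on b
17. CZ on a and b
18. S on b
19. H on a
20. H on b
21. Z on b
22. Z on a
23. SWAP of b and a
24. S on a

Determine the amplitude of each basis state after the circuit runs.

The final amplitudes are 1/2 on |00>, -1/2 on |01>, -I/2 on |10>, I/2 on |11>.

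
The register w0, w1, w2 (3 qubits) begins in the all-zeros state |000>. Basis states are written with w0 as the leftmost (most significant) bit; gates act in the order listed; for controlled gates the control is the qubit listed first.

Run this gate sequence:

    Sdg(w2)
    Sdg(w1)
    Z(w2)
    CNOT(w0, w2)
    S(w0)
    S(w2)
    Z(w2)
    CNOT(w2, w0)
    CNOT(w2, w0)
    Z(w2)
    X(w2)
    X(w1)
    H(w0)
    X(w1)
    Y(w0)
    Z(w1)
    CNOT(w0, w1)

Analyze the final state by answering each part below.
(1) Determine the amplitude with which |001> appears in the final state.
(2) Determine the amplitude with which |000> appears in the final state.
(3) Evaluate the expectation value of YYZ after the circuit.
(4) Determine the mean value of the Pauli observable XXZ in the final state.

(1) The amplitude on |001> is -sqrt(2)*I/2. Key observation: steps 7-10 multiply out to the identity, so the circuit reduces to the remaining gates.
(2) The amplitude on |000> is 0.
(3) The expectation value of YYZ is -1.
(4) In the final state, XXZ has expectation 1.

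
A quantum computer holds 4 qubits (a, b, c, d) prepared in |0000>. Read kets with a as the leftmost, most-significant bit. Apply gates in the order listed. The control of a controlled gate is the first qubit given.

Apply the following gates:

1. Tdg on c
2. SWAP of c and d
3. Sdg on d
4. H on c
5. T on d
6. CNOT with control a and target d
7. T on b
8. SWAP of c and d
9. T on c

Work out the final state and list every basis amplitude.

The final amplitudes are sqrt(2)/2 on |0000>, sqrt(2)/2 on |0001>, and 0 on every other basis state.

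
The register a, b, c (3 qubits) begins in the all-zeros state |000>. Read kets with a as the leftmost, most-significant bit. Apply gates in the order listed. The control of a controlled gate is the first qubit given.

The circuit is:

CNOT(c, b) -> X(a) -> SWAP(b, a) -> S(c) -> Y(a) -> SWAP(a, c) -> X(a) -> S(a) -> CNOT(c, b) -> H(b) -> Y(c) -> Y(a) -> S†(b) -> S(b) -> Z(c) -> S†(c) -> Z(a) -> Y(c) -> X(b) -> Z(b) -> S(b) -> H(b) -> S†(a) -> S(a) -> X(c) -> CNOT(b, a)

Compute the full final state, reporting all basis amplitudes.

After the circuit, the state carries amplitude 1/2 + I/2 on |000>, -1/2 + I/2 on |110>, and 0 on every other basis state.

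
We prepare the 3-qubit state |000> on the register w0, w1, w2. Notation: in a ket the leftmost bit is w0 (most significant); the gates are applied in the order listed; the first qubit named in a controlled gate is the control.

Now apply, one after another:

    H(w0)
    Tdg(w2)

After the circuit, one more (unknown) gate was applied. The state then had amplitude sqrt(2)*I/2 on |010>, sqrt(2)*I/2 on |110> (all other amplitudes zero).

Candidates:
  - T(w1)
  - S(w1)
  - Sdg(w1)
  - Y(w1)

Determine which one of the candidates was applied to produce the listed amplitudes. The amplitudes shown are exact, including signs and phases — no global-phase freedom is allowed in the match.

It was Y(w1) that produced the state shown.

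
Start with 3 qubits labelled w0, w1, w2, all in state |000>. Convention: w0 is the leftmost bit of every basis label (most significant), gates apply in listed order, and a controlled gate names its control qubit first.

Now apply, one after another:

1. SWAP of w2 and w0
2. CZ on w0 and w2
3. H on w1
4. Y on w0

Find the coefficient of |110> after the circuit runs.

|110> carries amplitude sqrt(2)*I/2 in the final state.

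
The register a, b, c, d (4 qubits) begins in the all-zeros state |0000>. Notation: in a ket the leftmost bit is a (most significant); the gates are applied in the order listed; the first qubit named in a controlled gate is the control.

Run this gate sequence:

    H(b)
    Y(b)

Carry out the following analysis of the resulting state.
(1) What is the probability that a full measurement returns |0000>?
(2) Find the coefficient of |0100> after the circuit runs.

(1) Outcome |0000> occurs with probability 1/2.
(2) The final state's coefficient on |0100> equals sqrt(2)*I/2.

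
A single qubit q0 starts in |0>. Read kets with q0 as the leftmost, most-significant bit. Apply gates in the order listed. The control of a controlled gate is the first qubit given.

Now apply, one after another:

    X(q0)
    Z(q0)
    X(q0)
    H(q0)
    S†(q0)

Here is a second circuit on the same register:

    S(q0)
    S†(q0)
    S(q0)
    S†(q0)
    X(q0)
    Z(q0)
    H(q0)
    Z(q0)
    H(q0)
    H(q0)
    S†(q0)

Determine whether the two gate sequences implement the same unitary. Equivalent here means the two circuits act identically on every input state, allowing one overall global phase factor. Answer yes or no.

Yes: on every input state the two circuits agree up to one overall phase factor.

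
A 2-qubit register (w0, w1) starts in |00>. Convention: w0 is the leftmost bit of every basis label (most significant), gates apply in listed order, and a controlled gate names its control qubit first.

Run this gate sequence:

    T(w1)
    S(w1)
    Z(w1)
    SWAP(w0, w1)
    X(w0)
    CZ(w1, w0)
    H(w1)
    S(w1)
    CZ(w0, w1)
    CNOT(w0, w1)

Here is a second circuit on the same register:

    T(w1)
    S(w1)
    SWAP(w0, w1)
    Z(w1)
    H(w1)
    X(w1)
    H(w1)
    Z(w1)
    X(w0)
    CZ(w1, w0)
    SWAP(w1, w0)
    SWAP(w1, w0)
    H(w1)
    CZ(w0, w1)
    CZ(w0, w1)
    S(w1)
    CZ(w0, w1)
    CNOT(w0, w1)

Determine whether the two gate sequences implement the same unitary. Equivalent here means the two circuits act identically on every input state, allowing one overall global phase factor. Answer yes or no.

No: there is an input state on which the two circuits produce genuinely different outputs (not merely differing by a phase).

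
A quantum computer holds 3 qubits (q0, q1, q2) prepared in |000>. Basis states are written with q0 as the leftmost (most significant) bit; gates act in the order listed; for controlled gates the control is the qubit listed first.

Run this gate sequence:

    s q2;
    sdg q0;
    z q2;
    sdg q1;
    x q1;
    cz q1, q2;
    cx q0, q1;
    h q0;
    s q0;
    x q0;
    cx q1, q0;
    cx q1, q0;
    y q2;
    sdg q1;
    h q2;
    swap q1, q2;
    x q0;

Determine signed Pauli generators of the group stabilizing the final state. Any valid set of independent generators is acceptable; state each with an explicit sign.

The stabilizer group can be generated by +YII, -IXI, -IIZ, among other valid generating sets.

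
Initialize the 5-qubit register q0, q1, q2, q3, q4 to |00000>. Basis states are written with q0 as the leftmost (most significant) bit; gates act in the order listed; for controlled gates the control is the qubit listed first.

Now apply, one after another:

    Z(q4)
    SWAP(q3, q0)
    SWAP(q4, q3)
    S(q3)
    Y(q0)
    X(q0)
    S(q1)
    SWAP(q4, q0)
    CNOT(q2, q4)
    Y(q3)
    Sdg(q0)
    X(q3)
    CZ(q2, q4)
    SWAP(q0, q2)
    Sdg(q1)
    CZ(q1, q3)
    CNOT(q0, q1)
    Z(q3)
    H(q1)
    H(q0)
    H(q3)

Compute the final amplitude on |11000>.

The amplitude on |11000> is -sqrt(2)/4.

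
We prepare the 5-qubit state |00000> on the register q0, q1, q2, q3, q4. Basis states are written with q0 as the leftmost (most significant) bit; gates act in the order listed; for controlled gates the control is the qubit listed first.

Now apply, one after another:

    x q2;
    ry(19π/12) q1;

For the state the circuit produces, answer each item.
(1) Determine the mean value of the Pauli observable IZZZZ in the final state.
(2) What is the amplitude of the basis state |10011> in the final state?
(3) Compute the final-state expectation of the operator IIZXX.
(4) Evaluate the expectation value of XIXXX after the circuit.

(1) The expectation value of IZZZZ is -sqrt(6)/4 + sqrt(2)/4.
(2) The amplitude on |10011> is 0.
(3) The expectation value of IIZXX is 0.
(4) In the final state, XIXXX has expectation 0.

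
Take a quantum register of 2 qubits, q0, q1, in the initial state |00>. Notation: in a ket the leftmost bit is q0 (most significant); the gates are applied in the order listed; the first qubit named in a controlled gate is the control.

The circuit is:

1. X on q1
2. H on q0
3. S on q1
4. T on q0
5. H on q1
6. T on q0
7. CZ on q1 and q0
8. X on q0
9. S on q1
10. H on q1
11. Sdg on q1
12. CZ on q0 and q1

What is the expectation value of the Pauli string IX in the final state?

In the final state, IX has expectation -1.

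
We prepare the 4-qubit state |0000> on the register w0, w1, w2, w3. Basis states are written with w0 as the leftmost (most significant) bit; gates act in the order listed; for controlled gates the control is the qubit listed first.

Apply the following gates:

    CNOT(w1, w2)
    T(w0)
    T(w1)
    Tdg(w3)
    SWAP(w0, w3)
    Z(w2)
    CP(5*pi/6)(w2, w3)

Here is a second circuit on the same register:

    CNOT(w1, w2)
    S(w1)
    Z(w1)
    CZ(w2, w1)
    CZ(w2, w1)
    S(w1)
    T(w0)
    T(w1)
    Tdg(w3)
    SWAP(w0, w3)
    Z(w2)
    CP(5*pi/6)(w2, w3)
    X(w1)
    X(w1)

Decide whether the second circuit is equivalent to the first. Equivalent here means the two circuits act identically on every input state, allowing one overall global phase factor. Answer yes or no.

Yes: on every input state the two circuits agree up to one overall phase factor.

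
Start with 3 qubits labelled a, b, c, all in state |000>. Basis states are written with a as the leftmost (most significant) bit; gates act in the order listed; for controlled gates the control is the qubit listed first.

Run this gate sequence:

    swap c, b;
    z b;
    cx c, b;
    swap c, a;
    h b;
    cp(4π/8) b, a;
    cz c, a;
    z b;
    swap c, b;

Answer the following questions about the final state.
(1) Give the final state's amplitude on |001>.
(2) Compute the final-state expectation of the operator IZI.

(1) The amplitude on |001> is -sqrt(2)/2.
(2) The expectation value of IZI is 1.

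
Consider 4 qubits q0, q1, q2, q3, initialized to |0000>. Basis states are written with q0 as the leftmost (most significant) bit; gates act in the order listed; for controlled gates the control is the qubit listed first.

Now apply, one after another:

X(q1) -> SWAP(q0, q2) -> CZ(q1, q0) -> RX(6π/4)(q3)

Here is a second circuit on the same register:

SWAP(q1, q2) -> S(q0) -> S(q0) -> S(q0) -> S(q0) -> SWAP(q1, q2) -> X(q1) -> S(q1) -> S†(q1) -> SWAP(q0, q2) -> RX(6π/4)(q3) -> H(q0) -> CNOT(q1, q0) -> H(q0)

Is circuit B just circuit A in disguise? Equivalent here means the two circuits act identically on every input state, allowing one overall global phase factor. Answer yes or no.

Yes, they are equivalent — the unitaries differ by at most a global phase.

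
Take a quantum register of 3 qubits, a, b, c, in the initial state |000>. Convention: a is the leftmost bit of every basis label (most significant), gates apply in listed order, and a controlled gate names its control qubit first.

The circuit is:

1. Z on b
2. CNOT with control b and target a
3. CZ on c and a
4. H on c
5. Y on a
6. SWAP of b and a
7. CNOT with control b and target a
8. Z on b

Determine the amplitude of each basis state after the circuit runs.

The final amplitudes are -sqrt(2)*I/2 on |110>, -sqrt(2)*I/2 on |111>, and 0 on every other basis state.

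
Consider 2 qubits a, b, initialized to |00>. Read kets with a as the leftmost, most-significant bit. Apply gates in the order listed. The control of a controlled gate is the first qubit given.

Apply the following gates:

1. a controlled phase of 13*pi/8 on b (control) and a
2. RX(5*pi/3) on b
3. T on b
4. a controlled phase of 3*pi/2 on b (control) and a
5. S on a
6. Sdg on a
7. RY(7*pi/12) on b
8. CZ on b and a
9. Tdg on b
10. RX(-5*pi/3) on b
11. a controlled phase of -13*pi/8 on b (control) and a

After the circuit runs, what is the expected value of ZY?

The expectation value of ZY is -1/4 - sqrt(3)/8 - sqrt(6)/32 + 3*sqrt(2)/32.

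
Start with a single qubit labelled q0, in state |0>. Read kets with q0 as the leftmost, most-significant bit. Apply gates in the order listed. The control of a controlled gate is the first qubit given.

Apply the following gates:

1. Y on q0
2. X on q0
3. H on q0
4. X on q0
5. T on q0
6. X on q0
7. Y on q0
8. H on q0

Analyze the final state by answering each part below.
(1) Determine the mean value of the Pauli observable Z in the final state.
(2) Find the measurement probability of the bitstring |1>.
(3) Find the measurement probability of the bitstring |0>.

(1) The observable Z averages to -sqrt(2)/2.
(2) A full measurement returns |1> with probability sqrt(2)/4 + 1/2.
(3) The probability of measuring |0> is 1/2 - sqrt(2)/4.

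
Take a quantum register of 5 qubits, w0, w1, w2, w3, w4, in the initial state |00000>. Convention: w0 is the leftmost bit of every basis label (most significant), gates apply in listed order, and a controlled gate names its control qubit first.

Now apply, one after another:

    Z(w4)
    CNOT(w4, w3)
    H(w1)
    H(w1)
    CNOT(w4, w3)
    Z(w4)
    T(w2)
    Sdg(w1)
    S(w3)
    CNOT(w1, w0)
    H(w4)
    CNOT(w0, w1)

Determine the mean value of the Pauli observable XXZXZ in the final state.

The expectation value of XXZXZ is 0. Key observation: steps 1-6 multiply out to the identity, so the circuit reduces to the remaining gates.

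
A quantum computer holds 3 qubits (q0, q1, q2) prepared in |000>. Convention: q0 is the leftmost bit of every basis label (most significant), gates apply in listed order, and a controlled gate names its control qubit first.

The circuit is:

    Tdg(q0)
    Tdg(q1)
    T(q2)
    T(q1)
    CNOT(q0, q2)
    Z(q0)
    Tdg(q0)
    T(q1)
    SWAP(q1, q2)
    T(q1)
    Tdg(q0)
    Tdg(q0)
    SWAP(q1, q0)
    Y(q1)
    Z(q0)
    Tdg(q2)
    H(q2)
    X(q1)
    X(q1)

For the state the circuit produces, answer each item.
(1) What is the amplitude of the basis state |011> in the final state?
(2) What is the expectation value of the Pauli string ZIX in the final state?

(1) The amplitude on |011> is sqrt(2)*I/2. Key observation: the block from step 18 through step 19 cancels to the identity and can be dropped.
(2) The observable ZIX averages to 1.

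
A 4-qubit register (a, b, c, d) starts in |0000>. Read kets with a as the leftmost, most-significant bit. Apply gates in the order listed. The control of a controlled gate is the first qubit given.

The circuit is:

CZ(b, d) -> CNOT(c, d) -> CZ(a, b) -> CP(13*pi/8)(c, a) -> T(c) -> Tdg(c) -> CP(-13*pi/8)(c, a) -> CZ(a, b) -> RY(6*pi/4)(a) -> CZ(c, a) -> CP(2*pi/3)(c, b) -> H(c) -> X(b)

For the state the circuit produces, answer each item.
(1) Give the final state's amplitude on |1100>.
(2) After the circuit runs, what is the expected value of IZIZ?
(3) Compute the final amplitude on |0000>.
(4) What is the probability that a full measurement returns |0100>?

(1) The final state's coefficient on |1100> equals 1/2. Key observation: gates 3-8 undo each other exactly, leaving only the rest of the circuit to track.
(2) The observable IZIZ averages to -1.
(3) The final state's coefficient on |0000> equals 0.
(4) A full measurement returns |0100> with probability 1/4.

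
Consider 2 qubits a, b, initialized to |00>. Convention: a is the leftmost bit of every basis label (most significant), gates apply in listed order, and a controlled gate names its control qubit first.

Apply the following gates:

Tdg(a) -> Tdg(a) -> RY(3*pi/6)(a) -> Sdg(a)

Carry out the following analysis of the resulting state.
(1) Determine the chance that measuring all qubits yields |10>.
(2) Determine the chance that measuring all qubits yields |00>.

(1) A full measurement returns |10> with probability 1/2.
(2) The probability of measuring |00> is 1/2.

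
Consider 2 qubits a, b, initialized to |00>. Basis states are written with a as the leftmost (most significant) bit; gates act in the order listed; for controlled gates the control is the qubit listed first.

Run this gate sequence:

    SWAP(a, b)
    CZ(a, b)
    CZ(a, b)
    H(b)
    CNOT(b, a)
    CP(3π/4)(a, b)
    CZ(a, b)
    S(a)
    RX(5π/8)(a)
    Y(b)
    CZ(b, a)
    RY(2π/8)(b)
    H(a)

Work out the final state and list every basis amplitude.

The resulting statevector has amplitude sqrt(1/2 - sqrt(2)/4)*sin(5*pi/16)/2 + I*sqrt(sqrt(2)/4 + 1/2)*exp(3*I*pi/4)*sin(5*pi/16)/2 - sqrt(sqrt(2)/4 + 1/2)*exp(3*I*pi/4)*cos(5*pi/16)/2 - I*sqrt(1/2 - sqrt(2)/4)*cos(5*pi/16)/2 on |00>, -sqrt(sqrt(2)/4 + 1/2)*sin(5*pi/16)/2 + I*sqrt(1/2 - sqrt(2)/4)*exp(3*I*pi/4)*sin(5*pi/16)/2 - sqrt(1/2 - sqrt(2)/4)*exp(3*I*pi/4)*cos(5*pi/16)/2 + I*sqrt(sqrt(2)/4 + 1/2)*cos(5*pi/16)/2 on |01>, -sqrt(1/2 - sqrt(2)/4)*sin(5*pi/16)/2 + I*sqrt(sqrt(2)/4 + 1/2)*exp(3*I*pi/4)*sin(5*pi/16)/2 - I*sqrt(1/2 - sqrt(2)/4)*cos(5*pi/16)/2 + sqrt(sqrt(2)/4 + 1/2)*exp(3*I*pi/4)*cos(5*pi/16)/2 on |10>, sqrt(sqrt(2)/4 + 1/2)*sin(5*pi/16)/2 + I*sqrt(1/2 - sqrt(2)/4)*exp(3*I*pi/4)*sin(5*pi/16)/2 + sqrt(1/2 - sqrt(2)/4)*exp(3*I*pi/4)*cos(5*pi/16)/2 + I*sqrt(sqrt(2)/4 + 1/2)*cos(5*pi/16)/2 on |11>. Key observation: gates 2-3 undo each other exactly, leaving only the rest of the circuit to track.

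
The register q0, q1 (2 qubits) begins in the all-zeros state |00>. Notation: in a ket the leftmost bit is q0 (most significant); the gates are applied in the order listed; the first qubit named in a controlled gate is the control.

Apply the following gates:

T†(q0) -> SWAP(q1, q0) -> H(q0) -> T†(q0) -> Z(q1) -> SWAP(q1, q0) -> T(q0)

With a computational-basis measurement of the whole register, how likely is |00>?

Outcome |00> occurs with probability 1/2.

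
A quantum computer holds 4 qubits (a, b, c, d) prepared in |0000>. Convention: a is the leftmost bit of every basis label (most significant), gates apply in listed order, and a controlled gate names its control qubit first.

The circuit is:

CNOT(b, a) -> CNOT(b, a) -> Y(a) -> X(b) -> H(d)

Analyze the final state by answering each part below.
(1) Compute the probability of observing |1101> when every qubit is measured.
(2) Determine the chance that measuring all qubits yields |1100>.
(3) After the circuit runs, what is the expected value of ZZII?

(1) Outcome |1101> occurs with probability 1/2.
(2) The probability of measuring |1100> is 1/2.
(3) The observable ZZII averages to 1.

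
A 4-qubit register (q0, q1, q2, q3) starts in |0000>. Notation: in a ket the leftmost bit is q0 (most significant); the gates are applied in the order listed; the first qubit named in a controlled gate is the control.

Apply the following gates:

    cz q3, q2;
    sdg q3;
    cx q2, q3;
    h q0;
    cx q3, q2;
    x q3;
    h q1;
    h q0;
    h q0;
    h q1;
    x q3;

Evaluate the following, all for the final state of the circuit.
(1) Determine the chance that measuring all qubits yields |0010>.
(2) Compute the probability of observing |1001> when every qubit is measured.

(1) A full measurement returns |0010> with probability 0. Key observation: steps 6-11 multiply out to the identity, so the circuit reduces to the remaining gates.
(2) The probability of measuring |1001> is 0.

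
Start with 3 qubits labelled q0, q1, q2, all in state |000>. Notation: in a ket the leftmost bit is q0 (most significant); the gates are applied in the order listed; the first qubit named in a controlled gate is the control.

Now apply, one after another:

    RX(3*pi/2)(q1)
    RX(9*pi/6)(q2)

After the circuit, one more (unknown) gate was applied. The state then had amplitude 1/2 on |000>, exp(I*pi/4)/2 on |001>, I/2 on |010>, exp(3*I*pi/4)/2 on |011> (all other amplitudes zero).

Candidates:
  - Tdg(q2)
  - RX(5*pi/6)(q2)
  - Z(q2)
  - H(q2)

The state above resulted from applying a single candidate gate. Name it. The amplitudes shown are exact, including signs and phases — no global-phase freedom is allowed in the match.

The applied gate was Tdg(q2).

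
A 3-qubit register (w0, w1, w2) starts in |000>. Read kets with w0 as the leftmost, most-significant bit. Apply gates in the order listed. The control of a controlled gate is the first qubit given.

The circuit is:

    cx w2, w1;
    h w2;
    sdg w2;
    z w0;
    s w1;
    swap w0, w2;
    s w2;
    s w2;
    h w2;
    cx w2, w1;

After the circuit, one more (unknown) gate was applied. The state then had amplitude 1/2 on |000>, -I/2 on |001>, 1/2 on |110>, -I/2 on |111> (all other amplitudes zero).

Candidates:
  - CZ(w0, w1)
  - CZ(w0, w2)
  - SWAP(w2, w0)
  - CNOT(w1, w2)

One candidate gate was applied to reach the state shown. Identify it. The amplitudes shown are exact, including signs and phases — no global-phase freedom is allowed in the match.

It was SWAP(w2, w0) that produced the state shown.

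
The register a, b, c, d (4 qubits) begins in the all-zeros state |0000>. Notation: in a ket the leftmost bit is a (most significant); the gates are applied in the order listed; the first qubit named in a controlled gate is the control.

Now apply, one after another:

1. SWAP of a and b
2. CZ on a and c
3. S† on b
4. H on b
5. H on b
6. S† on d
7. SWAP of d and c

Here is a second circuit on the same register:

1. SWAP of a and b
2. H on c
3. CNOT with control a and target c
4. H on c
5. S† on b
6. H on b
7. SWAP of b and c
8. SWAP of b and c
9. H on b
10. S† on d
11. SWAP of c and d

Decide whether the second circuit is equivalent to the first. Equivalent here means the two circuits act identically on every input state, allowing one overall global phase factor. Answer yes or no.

Yes: on every input state the two circuits agree up to one overall phase factor.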